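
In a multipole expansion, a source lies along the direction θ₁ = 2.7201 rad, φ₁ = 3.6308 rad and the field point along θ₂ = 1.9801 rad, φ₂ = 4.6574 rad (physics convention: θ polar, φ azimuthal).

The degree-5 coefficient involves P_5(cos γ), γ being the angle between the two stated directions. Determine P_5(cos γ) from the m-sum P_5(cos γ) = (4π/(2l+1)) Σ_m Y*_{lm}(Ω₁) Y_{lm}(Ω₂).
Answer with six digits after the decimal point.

-0.046631

Summing Y*_{l m}(θ₁,φ₁)·Y_{l m}(θ₂,φ₂) over m ∈ [−5, 5]; prefactor 4π/(2·5+1) = 1.142397:
  term(m=-5) = +0.000655+0.001465i   from Y*(Ω₁)=+0.004084-0.003409i, Y(Ω₂)=-0.081883+0.290272i
  term(m=-4) = -0.008842+0.012760i   from Y*(Ω₁)=+0.014127-0.034760i, Y(Ω₂)=-0.403769-0.090272i
  term(m=-3) = -0.017447-0.001079i   from Y*(Ω₁)=-0.015843-0.153015i, Y(Ω₂)=+0.018661-0.112090i
  term(m=-2) = +0.053588+0.102331i   from Y*(Ω₁)=-0.216476-0.321653i, Y(Ω₂)=-0.296134-0.032700i
  term(m=-1) = -0.053707+0.088750i   from Y*(Ω₁)=-0.451286-0.240251i, Y(Ω₂)=+0.011152-0.202596i
  term(m=+0) = +0.010687+0.000000i   from Y*(Ω₁)=-0.041798-0.000000i, Y(Ω₂)=-0.255691+0.000000i
  term(m=+1) = -0.053707-0.088750i   from Y*(Ω₁)=+0.451286-0.240251i, Y(Ω₂)=-0.011152-0.202596i
  term(m=+2) = +0.053588-0.102331i   from Y*(Ω₁)=-0.216476+0.321653i, Y(Ω₂)=-0.296134+0.032700i
  term(m=+3) = -0.017447+0.001079i   from Y*(Ω₁)=+0.015843-0.153015i, Y(Ω₂)=-0.018661-0.112090i
  term(m=+4) = -0.008842-0.012760i   from Y*(Ω₁)=+0.014127+0.034760i, Y(Ω₂)=-0.403769+0.090272i
  term(m=+5) = +0.000655-0.001465i   from Y*(Ω₁)=-0.004084-0.003409i, Y(Ω₂)=+0.081883+0.290272i
Accumulated sum -0.040819-0.000000i; after 4π/(2l+1) scaling, -0.046631-0.000000i ⇒ P_5 = -0.046631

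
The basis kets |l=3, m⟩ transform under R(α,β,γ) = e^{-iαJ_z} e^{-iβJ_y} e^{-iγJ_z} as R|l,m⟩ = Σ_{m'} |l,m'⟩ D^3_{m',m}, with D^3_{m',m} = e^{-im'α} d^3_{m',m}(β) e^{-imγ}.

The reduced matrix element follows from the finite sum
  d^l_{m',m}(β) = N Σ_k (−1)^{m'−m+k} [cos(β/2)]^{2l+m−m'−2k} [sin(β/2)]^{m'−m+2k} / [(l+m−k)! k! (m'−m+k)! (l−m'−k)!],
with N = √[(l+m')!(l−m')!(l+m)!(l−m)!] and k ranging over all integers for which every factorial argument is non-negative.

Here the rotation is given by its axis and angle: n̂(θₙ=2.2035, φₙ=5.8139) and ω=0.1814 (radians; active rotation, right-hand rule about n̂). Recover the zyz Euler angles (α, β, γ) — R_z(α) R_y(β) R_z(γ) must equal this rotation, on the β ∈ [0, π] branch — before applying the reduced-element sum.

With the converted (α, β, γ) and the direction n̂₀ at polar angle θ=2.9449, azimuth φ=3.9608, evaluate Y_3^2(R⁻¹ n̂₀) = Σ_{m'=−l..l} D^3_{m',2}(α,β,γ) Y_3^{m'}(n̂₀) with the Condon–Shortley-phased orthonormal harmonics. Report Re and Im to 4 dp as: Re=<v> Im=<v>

Axis–angle → zyz. n̂ = (sinθₙcosφₙ, sinθₙsinφₙ, cosθₙ) = (+0.719250, -0.364708, -0.591327), ω = 0.1814.
R = I cosω + sinω [n̂]ₓ + (1−cosω) n̂n̂ᵀ gives
  R = [+0.992080, +0.102375, -0.072774; -0.110984, +0.985775, -0.126219; +0.058817, +0.133296, +0.989329]
β = atan2(√(R₁₃²+R₂₃²), R₃₃) = 0.146216; α = atan2(R₂₃, R₁₃) mod 2π = 4.189374; γ = atan2(R₃₂, −R₃₁) mod 2π = 1.986352
Need the full column D^3_{m',2} for m'=−3..3 at α=4.1894, β=0.1462, γ=1.9864.
cos(β/2)=0.997329, sin(β/2)=0.073043
d^3_{-3,2}: single k=5 term ⇒ +0.000005;  D = -0.000003+0.000004i
d^3_{-2,2}: k∈[4..5] ⇒ +0.000142 -0.000000 = +0.000141;  D = -0.000043-0.000135i
d^3_{-1,2}: k∈[3..4] ⇒ +0.002445 -0.000007 = +0.002438;  D = +0.002381+0.000524i
d^3_{0,2}: k∈[2..3] ⇒ +0.028912 -0.000155 = +0.028757;  D = -0.019383+0.021242i
d^3_{1,2}: k∈[1..2] ⇒ +0.227914 -0.002445 = +0.225469;  D = -0.068373-0.214852i
d^3_{2,2}: k∈[0..1] ⇒ +0.984079 -0.026393 = +0.957687;  D = +0.935654+0.204242i
d^3_{3,2}: single k=0 term ⇒ -0.176541;  D = +0.118770-0.130616i
Y_3^{m'}(θ=2.9449,φ=3.9608) and Σ D·Y over m':
  (-0.0000+0.0000i)·(+0.0024+0.0020i)  (-0.0000-0.0001i)·(+0.0026+0.0382i)  (+0.0024+0.0005i)·(-0.1643+0.1758i)  (-0.0194+0.0212i)·(-0.6621+0.0000i)  (-0.0684-0.2149i)·(+0.1643+0.1758i)  (+0.9357+0.2042i)·(+0.0026-0.0382i)  (+0.1188-0.1306i)·(-0.0024+0.0020i)
Y_3^2(R⁻¹ n̂) = +0.049078-0.095699i

Re=0.0491 Im=-0.0957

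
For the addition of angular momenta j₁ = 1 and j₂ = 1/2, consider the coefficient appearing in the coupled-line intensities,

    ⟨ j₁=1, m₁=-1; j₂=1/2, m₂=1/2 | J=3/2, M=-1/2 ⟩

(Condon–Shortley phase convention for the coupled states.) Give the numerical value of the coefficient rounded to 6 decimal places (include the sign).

j₁+j₂−J=0  J+j₁−j₂=2  J−j₁+j₂=1  j₁+j₂+J+1=4
(j₁±m₁, j₂±m₂, J±M) = (0,2,1,0,1,2)
P² = 4/3
sum k=0..0:
  [0] +1/2 = 1/2
S = 1/2
C² = P²·S² = 1/3 ; C = +0.577350

+√(1/3) = +0.577350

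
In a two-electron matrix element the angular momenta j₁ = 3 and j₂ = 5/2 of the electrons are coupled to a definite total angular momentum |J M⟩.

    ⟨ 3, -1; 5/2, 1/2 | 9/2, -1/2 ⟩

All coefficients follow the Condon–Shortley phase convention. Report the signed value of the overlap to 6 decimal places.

-0.480500

j₁+j₂−J=1  J+j₁−j₂=5  J−j₁+j₂=4  j₁+j₂+J+1=11
(j₁±m₁, j₂±m₂, J±M) = (2,4,3,2,4,5)
P² = 92160/77
sum k=0..1:
  [0] +1/144 = 1/144
  [1] −1/48 = -1/48
S = -1/72
C² = P²·S² = 160/693 ; C = -0.480500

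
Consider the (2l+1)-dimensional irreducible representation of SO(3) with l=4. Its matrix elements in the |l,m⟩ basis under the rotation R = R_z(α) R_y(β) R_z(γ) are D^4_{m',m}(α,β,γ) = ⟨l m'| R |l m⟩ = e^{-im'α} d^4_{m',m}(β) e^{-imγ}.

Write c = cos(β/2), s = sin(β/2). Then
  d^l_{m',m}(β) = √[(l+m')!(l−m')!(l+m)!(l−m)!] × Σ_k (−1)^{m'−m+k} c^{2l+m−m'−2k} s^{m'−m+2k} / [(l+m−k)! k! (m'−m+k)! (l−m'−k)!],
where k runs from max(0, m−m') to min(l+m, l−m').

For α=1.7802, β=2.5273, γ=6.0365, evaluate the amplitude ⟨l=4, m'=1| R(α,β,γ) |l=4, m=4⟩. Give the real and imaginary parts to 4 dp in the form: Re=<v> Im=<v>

Re=0.0115 Im=-0.0117

Split into d^4_{1,4}(β=2.5273) × two z-phases.
With c≡cos(β/2)=0.302340 and s≡sin(β/2)=0.953200, N=[120·6·40320·1]^{1/2}=5387.986637
Admissible k: 3..3 (factorial args all ≥0)
  k=3: (−1)^0·5387.9866/(720)·0.3023^5·0.9532^3 = +0.016373
d^4_{1,4}(2.5273) = +0.016373
Attach z-rotation phases: D = e^{-i(1)(1.7802)}·(+0.016373)·e^{-i(4)(6.0365)} = +0.011484-0.011670i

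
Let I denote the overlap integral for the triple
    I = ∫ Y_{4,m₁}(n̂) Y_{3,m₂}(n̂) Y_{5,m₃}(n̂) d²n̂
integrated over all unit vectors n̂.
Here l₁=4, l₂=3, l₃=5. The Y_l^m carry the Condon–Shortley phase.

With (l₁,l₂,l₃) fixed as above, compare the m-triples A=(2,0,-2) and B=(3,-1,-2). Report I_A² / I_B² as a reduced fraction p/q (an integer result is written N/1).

l's match ⇒ only the (l;m) 3-j factors differ between A and B.
A: triangle coeff Δ(4,3,5) = 1/180180; Σ_t [0,2]: t=0:+1/576 t=1:−1/480 t=2:+1/8640 = -1/4320; (3j)²=1/2145 [(4 3 5; 2 0 -2)], sign=+1
B: triangle coeff Δ(4,3,5) = 1/180180; Σ_t [0,1]: t=0:+1/960 t=1:−1/4320 = 7/8640; (3j)²=343/12870 [(4 3 5; 3 -1 -2)], sign=-1
I_A²/I_B² = (1/2145)/(343/12870) = 6/343

6/343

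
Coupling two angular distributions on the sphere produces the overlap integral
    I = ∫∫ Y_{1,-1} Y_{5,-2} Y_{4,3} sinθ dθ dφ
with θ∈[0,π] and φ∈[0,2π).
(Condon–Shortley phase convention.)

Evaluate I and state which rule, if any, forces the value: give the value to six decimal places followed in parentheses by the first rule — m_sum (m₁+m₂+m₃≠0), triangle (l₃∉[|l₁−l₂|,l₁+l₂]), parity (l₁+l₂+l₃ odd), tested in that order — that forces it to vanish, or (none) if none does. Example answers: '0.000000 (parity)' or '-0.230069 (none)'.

Checks pass: Σm=0; 10 even; l₃=4∈[4,6].
(2·1+1)(2·5+1)(2·4+1) = 297
Δ: 2! 0! 8! / 11! → 1/495
sum: t=1:−1/576 = -1/576
3j²(1 5 4; 0 0 0) = Δ·Π!·Σ² = 5/99  (sign -1)
sum: t=2:+1/10080 = 1/10080
3j²(1 5 4; -1 -2 3) = Δ·Π!·Σ² = 1/165  (sign -1)
combine: 4πI² = 297·5/99·1/165 = 1/11
take √, sign +1: I = 0.08505478
No selection rule forces the value: the integral is nonzero (none).

0.085055 (none)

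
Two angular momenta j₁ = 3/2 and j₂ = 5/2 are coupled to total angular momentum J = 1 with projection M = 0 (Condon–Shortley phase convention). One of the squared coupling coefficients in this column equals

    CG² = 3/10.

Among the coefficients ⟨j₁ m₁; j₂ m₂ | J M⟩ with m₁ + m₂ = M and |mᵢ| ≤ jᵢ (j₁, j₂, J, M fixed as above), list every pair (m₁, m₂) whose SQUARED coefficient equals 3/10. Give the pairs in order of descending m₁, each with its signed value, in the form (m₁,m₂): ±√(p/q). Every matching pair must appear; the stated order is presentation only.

(1/2,-1/2): −√(3/10); (-1/2,1/2): +√(3/10)

Admissible pairs with m₁+m₂ = M = 0: (-3/2,3/2), (-1/2,1/2), (1/2,-1/2), (3/2,-3/2)
  (m₁,m₂)=(3/2,-3/2): CG² = 1/5, CG = +√(1/5)
  (m₁,m₂)=(1/2,-1/2): CG² = 3/10, CG = −√(3/10)   ← matches the target
  (m₁,m₂)=(-1/2,1/2): CG² = 3/10, CG = +√(3/10)   ← matches the target
  (m₁,m₂)=(-3/2,3/2): CG² = 1/5, CG = −√(1/5)
Pairs with CG² = 3/10: (1/2,-1/2): −√(3/10); (-1/2,1/2): +√(3/10)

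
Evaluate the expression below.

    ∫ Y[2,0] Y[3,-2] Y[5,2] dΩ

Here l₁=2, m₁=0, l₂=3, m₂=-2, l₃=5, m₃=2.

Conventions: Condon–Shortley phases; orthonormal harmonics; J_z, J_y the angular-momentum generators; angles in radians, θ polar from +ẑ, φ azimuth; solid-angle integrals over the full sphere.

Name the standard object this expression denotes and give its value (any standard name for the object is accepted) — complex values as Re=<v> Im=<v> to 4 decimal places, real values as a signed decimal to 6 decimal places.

This is a Gaunt coefficient — the integral of a triple product of spherical harmonics over the sphere.
Rules hold: Σm=0, L=10 even, 1≤5≤5.
N = 5·7·11 = 385
Δ = 0!·4!·6!/11! = 1/2310
Racah Σ t=0..0: t=0:+1/144 = 1/144
⇒ 3j(2 3 5; 0 0 0)² = 10/231, sgn -1
Racah Σ t=0..0: t=0:+1/480 = 1/480
⇒ 3j(2 3 5; 0 -2 2)² = 3/110, sgn -1
4πI² = N·(3j₀)²·(3jₘ)² = 5/11
I = +1·√(0.454545/4π) = 0.19018827

Gaunt coefficient, +0.190188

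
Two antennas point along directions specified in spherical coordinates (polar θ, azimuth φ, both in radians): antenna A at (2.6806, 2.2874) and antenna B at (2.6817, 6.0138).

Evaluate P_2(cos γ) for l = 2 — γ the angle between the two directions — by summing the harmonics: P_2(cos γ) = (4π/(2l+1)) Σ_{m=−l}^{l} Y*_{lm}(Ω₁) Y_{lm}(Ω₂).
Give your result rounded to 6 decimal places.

0.110426

Addition theorem: P_2(cos γ) = (4π/5) Σ_m Y*_{lm}(Ω₁) Y_{lm}(Ω₂), m = −2…2:
  m=-2: (-0.01048 - 0.07571j) × (0.06532 + 0.03904j) = 0.00227 - 0.00535j  (running Σ = 0.00227 - 0.00535j)
  m=-1: (0.20216 - 0.23208j) × (-0.29619 - 0.08178j) = -0.07886 + 0.05221j  (running Σ = -0.07659 + 0.04685j)
  m=0: (0.44355 + 0.00000j) × (0.44438 + 0.00000j) = 0.19711 + 0.00000j  (running Σ = 0.12052 + 0.04685j)
  m=1: (-0.20216 - 0.23208j) × (0.29619 - 0.08178j) = -0.07886 - 0.05221j  (running Σ = 0.04167 - 0.00535j)
  m=2: (-0.01048 + 0.07571j) × (0.06532 - 0.03904j) = 0.00227 + 0.00535j  (running Σ = 0.04394 - 0.00000j)
Σ over m = 0.04394 - 0.00000j; ×(4π/5) → 0.11043 - 0.00000j. Real part: 0.110426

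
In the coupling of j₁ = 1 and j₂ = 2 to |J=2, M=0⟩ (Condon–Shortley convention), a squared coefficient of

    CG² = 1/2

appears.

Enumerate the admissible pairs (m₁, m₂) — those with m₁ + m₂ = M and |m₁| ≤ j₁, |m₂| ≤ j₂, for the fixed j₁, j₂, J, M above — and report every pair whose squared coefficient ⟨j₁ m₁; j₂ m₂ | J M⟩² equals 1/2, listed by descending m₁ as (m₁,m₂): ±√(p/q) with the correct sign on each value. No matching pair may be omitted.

Admissible pairs with m₁+m₂ = M = 0: (-1,1), (0,0), (1,-1)
  (m₁,m₂)=(1,-1): CG² = 1/2, CG = +√(1/2)   ← matches the target
  (m₁,m₂)=(0,0): CG² = 0/1, CG = 0
  (m₁,m₂)=(-1,1): CG² = 1/2, CG = −√(1/2)   ← matches the target
Pairs with CG² = 1/2: (1,-1): +√(1/2); (-1,1): −√(1/2)

(1,-1): +√(1/2); (-1,1): −√(1/2)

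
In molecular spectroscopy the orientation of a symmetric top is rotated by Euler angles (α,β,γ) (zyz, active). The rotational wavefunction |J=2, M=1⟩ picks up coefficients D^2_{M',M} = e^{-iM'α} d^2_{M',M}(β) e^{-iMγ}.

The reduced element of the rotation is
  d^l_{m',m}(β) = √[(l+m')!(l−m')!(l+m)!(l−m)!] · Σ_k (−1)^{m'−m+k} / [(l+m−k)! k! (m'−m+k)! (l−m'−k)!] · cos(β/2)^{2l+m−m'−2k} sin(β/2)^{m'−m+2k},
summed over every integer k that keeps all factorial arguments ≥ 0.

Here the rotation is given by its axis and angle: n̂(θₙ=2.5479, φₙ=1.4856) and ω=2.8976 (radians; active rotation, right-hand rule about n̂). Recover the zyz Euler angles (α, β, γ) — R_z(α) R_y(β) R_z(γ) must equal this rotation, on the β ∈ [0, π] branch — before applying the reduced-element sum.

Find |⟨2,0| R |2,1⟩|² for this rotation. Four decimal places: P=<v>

Axis–angle → zyz. n̂ = (sinθₙcosφₙ, sinθₙsinφₙ, cosθₙ) = (+0.047603, +0.557397, -0.828881), ω = 2.8976.
R = I cosω + sinω [n̂]ₓ + (1−cosω) n̂n̂ᵀ gives
  R = [-0.965916, +0.252522, +0.056909; -0.147958, -0.358202, -0.921846; -0.212402, -0.898846, +0.383355]
β = atan2(√(R₁₃²+R₂₃²), R₃₃) = 1.177370; α = atan2(R₂₃, R₁₃) mod 2π = 4.774044; γ = atan2(R₃₂, −R₃₁) mod 2π = 4.944437
Split into d^2_{0,1}(β=1.1774) × two z-phases.
c=cos(1.177370/2)=0.831672, s=sin(1.177370/2)=0.555268; N=√[2·2·6·1]=4.898979
k: max(0,(1)−(0))=1 … min(2+(1),2−(0))=2
  k=1: (−1)^0·4.8990/(2)·0.8317^3·0.5553^1 = +0.782409
  k=2: (−1)^1·4.8990/(2)·0.8317^1·0.5553^3 = -0.348767
d^2_{0,1}(1.1774) = +0.782409 -0.348767 = +0.433642
|D^2_{0,1}|² = |d^2_{0,1}(β)|² = (+0.433642)² = 0.188046 (the z-rotation phases have unit modulus)

P=0.1880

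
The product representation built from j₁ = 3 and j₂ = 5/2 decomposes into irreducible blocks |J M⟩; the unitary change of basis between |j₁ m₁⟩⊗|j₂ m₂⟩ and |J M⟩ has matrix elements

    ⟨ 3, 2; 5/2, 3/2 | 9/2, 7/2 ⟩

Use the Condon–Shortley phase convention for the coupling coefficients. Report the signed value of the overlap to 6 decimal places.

+√(1/99) = +0.100504

triangle: 1!·5!·4!/11! = 2880/39916800
(j±m)!: 5!·1!·4!·1!·8!·1! = 116121600
prefactor² = (2J+1)·Δ·N² = 921600/11
  k=0: +1/(0!·1!·1!·4!·4!·0!) = 1/576
  k=1: −1/(1!·0!·0!·3!·5!·1!) = -1/720
Σ = 1/2880  ⇒  CG² = 921600/11·(1/2880)² = 1/99
CG = +√(1/99) = +0.100504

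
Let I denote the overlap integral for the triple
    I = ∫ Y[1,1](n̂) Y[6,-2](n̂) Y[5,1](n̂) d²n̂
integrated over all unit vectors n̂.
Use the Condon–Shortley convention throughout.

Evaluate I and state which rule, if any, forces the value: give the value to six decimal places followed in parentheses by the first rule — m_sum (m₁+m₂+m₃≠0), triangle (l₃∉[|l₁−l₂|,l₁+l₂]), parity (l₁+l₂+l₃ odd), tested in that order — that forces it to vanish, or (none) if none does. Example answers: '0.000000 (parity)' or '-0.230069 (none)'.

Rules hold: Σm=0, L=12 even, 5≤5≤7.
N = 3·13·11 = 429
Δ = 2!·0!·10!/13! = 1/858
Racah Σ t=1..1: t=1:−1/14400 = -1/14400
⇒ 3j(1 6 5; 0 0 0)² = 6/143, sgn +1
Racah Σ t=0..0: t=0:+1/34560 = 1/34560
⇒ 3j(1 6 5; 1 -2 1)² = 14/429, sgn +1
4πI² = N·(3j₀)²·(3jₘ)² = 84/143
I = +1·√(0.587413/4π) = 0.21620548
No selection rule forces the value: the integral is nonzero (none).

0.216205 (none)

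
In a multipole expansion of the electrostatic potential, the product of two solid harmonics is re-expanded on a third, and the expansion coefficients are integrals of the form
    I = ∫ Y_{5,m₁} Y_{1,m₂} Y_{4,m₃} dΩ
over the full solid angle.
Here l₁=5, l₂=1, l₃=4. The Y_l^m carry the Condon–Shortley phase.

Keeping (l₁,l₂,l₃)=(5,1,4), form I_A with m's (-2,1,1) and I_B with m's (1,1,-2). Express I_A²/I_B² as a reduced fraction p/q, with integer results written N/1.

l's match ⇒ only the (l;m) 3-j factors differ between A and B.
A: triangle coeff Δ(5,1,4) = 1/495; Σ_t [2,2]: t=2:+1/1440 = 1/1440; (3j)²=7/165 [(5 1 4; -2 1 1)], sign=-1
B: triangle coeff Δ(5,1,4) = 1/495; Σ_t [2,2]: t=2:+1/2880 = 1/2880; (3j)²=2/165 [(5 1 4; 1 1 -2)], sign=+1
I_A²/I_B² = (7/165)/(2/165) = 7/2

7/2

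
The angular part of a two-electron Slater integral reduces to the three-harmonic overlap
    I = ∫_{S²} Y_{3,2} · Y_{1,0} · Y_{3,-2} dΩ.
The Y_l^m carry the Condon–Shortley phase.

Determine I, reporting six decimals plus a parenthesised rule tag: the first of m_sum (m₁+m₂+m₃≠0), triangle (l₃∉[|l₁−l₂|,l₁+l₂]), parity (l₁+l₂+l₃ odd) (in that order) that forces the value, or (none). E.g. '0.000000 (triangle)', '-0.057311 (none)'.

0.000000 (parity)

l₁+l₂+l₃=7 is odd: 3j(l;000)=0 ⇒ I=0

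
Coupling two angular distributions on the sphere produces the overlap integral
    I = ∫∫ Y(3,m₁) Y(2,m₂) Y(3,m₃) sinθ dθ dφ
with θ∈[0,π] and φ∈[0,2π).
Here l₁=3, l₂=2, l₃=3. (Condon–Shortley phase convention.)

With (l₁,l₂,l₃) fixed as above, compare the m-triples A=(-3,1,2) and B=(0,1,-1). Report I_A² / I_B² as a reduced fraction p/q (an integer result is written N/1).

25/2

Shared (l₁,l₂,l₃)=(3,2,3): N and (l;000)² cancel in I_A²/I_B².
A: Δ = 2!·4!·2!/9! = 1/3780; Racah Σ t=2..2: t=2:+1/48 = 1/48; ⇒ 3j(3 2 3; -3 1 2)² = 5/84, sgn -1
B: Δ = 2!·4!·2!/9! = 1/3780; Racah Σ t=1..2: t=1:−1/8 t=2:+1/12 = -1/24; ⇒ 3j(3 2 3; 0 1 -1)² = 1/210, sgn -1
I_A²/I_B² = (5/84)/(1/210) = 25/2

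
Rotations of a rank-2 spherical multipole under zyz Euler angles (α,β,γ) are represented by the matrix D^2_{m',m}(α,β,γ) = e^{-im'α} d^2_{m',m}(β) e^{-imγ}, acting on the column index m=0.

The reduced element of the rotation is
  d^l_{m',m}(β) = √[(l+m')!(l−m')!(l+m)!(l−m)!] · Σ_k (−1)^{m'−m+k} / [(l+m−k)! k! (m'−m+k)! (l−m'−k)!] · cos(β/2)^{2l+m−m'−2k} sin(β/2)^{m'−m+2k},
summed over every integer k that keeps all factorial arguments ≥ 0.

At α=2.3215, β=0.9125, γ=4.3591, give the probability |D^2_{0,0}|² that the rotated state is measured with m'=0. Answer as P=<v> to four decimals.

P=0.0038

First d^2_{0,0}(β=0.9125), then the phase factors e^{-i(0)α} and e^{-i(0)γ}:
c=cos(0.912500/2)=0.897711, s=sin(0.912500/2)=0.440585; N=√[2·2·2·2]=4.000000
k: max(0,(0)−(0))=0 … min(2+(0),2−(0))=2
  k=0: (−1)^0·4.0000/(4)·0.8977^4·0.4406^0 = +0.649451
  k=1: (−1)^1·4.0000/(1)·0.8977^2·0.4406^2 = -0.625737
  k=2: (−1)^2·4.0000/(4)·0.8977^0·0.4406^4 = +0.037681
d^2_{0,0}(0.9125) = +0.649451 -0.625737 +0.037681 = +0.061394
|D^2_{0,0}|² = |d^2_{0,0}(β)|² = (+0.061394)² = 0.003769 (the z-rotation phases have unit modulus)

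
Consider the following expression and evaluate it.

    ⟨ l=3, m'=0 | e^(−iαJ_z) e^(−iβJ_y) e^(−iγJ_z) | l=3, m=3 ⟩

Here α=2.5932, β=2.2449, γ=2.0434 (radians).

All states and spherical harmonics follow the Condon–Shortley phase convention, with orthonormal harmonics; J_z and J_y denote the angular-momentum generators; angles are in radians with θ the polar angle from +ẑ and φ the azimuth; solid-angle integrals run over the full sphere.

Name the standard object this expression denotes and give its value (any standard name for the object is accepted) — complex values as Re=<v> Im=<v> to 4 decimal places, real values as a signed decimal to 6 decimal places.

This is a Wigner D-matrix element — the rotation-matrix element ⟨l m'| R(α,β,γ) |l m⟩ in the angular-momentum basis.
D^3_{0,3}(2.5932,2.2449,2.0434) = e^{-i·0·2.5932}·d^3_{0,3}(2.2449)·e^{-i·3·2.0434}. Compute d first:
Half-angle: c=0.433476, s=0.901165. N=√(6·6·720·1)=160.996894
k: max(0,(3)−(0))=3 … min(3+(3),3−(0))=3
  k=3: (−1)^0·160.9969/(36)·0.4335^3·0.9012^3 = +0.266577
d^3_{0,3}(2.2449) = +0.266577
Phases: e^{-i·(0)·2.5932}=+1.000000+0.000000i, e^{-i·(3)·2.0434}=+0.988321+0.152389i ⇒ D=+0.263464+0.040624i

Wigner D-matrix element, Re=0.2635 Im=0.0406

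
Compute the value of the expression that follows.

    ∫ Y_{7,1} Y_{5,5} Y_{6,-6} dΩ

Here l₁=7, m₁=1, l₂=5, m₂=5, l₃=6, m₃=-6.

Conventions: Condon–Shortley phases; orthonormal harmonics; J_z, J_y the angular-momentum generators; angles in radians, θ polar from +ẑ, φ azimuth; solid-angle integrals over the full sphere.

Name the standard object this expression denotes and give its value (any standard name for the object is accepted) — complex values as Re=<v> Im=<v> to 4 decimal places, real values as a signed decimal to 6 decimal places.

Gaunt coefficient, -0.030399

This is a Gaunt coefficient — the integral of a triple product of spherical harmonics over the sphere.
m-sum 0 ✓  L=18 even ✓  2≤6≤12 ✓
Π(2lᵢ+1) = 15×11×13 = 2145
triangle coeff Δ(7,5,6) = 1/174594420
Σ_t [1,5]: t=1:−1/4147200 t=2:+1/207360 t=3:−1/82944 t=4:+1/207360 t=5:−1/4147200 = -1/345600
(3j)²=420/46189 [(7 5 6; 0 0 0)], sign=-1
Σ_t [6,6]: t=6:+1/696729600 = 1/696729600
(3j)²=5/8398 [(7 5 6; 1 5 -6)], sign=+1
⇒ 4πI² = 15750/1356277
I = (-1)√(15750/1356277/(4π)) = -0.03039913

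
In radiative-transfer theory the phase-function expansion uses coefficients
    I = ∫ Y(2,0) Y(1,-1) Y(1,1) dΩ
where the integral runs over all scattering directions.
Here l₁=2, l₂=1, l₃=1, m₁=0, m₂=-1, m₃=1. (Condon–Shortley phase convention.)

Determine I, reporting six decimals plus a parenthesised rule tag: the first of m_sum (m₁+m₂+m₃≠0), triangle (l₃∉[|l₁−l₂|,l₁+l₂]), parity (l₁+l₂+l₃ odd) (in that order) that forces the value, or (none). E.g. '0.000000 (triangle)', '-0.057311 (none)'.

0.126157 (none)

m-sum 0 ✓  L=4 even ✓  1≤1≤3 ✓
Π(2lᵢ+1) = 5×3×3 = 45
triangle coeff Δ(2,1,1) = 1/30
Σ_t [1,1]: t=1:−1/1 = -1/1
(3j)²=2/15 [(2 1 1; 0 0 0)], sign=+1
Σ_t [0,0]: t=0:+1/4 = 1/4
(3j)²=1/30 [(2 1 1; 0 -1 1)], sign=+1
⇒ 4πI² = 1/5
I = (+1)√(1/5/(4π)) = 0.12615663
No selection rule forces the value: the integral is nonzero (none).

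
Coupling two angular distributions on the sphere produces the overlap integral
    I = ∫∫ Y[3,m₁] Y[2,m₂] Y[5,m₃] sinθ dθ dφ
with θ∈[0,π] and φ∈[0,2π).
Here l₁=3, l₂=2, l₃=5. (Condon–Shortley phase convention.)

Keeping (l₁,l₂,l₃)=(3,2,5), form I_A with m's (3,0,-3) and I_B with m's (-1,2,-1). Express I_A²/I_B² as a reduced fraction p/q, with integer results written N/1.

l's match ⇒ only the (l;m) 3-j factors differ between A and B.
A: triangle coeff Δ(3,2,5) = 1/2310; Σ_t [0,0]: t=0:+1/2880 = 1/2880; (3j)²=2/165 [(3 2 5; 3 0 -3)], sign=+1
B: triangle coeff Δ(3,2,5) = 1/2310; Σ_t [0,0]: t=0:+1/1152 = 1/1152; (3j)²=1/154 [(3 2 5; -1 2 -1)], sign=+1
I_A²/I_B² = (2/165)/(1/154) = 28/15

28/15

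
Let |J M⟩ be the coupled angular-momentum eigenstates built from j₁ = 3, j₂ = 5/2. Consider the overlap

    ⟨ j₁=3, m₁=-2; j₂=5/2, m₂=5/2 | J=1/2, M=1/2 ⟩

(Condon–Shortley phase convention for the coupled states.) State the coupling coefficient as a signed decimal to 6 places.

-0.218218  (= −√(1/21))

j₁+j₂−J=5  J+j₁−j₂=1  J−j₁+j₂=0  j₁+j₂+J+1=7
(j₁±m₁, j₂±m₂, J±M) = (1,5,5,0,1,0)
P² = 4800/7
sum k=5..5:
  [5] −1/120 = -1/120
S = -1/120
C² = P²·S² = 1/21 ; C = -0.218218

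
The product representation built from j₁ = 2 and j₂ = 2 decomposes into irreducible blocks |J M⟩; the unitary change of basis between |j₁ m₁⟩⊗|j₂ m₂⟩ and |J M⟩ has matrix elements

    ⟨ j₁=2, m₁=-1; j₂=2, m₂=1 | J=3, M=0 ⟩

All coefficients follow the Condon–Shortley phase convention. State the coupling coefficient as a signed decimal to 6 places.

−√(2/5) = -0.632456

triangle: 1!*3!*3!/8! = 36/40320
(j±m)!: 1!*3!*3!*1!*3!*3! = 1296
prefactor² = (2J+1)*Δ*N² = 81/10
  k=0: +1/(0!*1!*3!*3!*0!*0!) = 1/36
  k=1: −1/(1!*0!*2!*2!*1!*1!) = -1/4
Σ = -2/9  ⇒  CG² = 81/10*(-2/9)² = 2/5
CG = −√(2/5) = -0.632456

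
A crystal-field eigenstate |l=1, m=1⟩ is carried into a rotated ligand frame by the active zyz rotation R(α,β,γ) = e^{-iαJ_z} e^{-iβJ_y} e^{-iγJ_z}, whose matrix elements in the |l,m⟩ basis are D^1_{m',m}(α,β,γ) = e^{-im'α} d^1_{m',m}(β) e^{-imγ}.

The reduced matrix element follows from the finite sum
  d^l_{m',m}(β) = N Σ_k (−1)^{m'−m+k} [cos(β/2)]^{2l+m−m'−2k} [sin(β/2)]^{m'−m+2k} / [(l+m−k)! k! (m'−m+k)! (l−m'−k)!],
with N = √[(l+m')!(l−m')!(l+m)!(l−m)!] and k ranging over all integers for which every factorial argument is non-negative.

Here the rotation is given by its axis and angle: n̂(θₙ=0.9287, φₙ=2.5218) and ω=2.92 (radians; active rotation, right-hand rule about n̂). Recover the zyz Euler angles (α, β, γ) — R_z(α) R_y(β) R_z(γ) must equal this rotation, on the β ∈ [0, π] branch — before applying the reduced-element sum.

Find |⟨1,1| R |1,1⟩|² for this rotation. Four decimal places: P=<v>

Axis–angle → zyz. n̂ = (sinθₙcosφₙ, sinθₙsinφₙ, cosθₙ) = (-0.651885, +0.465182, +0.598876), ω = 2.9200.
R = I cosω + sinω [n̂]ₓ + (1−cosω) n̂n̂ᵀ gives
  R = [-0.136032, -0.730699, -0.669010; -0.467452, -0.548051, +0.693634; -0.873489, +0.407087, -0.267014]
β = atan2(√(R₁₃²+R₂₃²), R₃₃) = 1.841090; α = atan2(R₂₃, R₁₃) mod 2π = 2.338126; γ = atan2(R₃₂, −R₃₁) mod 2π = 0.436118
First d^1_{1,1}(β=1.8411), then the phase factors e^{-i(1)α} and e^{-i(1)γ}:
Half-angle: c=0.605387, s=0.795932. N=√(2·1·2·1)=2.000000
k: max(0,(1)−(1))=0 … min(1+(1),1−(1))=0
  k=0: (−1)^0·2.0000/(2)·0.6054^2·0.7959^0 = +0.366493
d^1_{1,1}(1.8411) = +0.366493
|D^1_{1,1}|² = |d^1_{1,1}(β)|² = (+0.366493)² = 0.134317 (the z-rotation phases have unit modulus)

P=0.1343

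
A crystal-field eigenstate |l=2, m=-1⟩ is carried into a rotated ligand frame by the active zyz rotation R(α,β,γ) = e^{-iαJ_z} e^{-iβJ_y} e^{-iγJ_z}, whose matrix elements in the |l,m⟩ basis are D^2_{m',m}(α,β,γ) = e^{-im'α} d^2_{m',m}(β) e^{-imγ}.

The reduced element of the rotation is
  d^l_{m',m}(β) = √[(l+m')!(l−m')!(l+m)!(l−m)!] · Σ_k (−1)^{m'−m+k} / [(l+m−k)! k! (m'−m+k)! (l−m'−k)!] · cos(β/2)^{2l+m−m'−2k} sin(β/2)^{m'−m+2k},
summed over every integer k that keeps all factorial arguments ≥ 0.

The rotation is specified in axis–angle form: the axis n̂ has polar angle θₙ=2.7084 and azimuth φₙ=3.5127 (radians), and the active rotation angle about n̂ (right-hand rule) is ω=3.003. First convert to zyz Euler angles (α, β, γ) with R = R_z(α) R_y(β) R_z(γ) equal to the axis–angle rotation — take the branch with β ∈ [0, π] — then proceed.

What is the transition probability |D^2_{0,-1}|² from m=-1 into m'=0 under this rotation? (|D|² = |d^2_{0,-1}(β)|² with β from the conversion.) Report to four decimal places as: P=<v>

P=0.3658

Axis–angle → zyz. n̂ = (sinθₙcosφₙ, sinθₙsinφₙ, cosθₙ) = (-0.391195, -0.152229, -0.907630), ω = 3.0030.
R = I cosω + sinω [n̂]ₓ + (1−cosω) n̂n̂ᵀ gives
  R = [-0.685811, +0.243920, +0.685687; -0.006857, -0.944286, +0.329054; +0.727747, +0.220967, +0.649275]
β = atan2(√(R₁₃²+R₂₃²), R₃₃) = 0.864166; α = atan2(R₂₃, R₁₃) mod 2π = 0.447430; γ = atan2(R₃₂, −R₃₁) mod 2π = 2.846808
D^2_{0,-1}(0.4474,0.8642,2.8468) = e^{-i·0·0.4474}·d^2_{0,-1}(0.8642)·e^{-i·-1·2.8468}. Compute d first:
With c≡cos(β/2)=0.908095 and s≡sin(β/2)=0.418763, N=[2·2·1·6]^{1/2}=4.898979
The bounds max(0,m−m')=0 and min(l+m,l−m')=1 give 2 terms
  k=0: (−1)^1·4.8990/(2)·0.9081^3·0.4188^1 = -0.768137
  k=1: (−1)^2·4.8990/(2)·0.9081^1·0.4188^3 = +0.163348
d^2_{0,-1}(0.8642) = -0.768137 +0.163348 = -0.604789
|D^2_{0,-1}|² = |d^2_{0,-1}(β)|² = (-0.604789)² = 0.365770 (the z-rotation phases have unit modulus)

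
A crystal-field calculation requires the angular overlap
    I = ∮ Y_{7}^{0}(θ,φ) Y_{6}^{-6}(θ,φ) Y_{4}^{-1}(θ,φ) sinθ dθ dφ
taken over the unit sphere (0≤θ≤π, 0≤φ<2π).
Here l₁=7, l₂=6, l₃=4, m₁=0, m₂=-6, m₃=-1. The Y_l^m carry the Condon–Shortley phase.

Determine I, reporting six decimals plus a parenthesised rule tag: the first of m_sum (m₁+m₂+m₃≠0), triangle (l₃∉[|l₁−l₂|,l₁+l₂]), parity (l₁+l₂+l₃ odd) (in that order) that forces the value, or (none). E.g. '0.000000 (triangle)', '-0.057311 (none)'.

0.000000 (m_sum)

m-sum = 0 − 6 − 1 = -7 ≠ 0 ⇒ I = 0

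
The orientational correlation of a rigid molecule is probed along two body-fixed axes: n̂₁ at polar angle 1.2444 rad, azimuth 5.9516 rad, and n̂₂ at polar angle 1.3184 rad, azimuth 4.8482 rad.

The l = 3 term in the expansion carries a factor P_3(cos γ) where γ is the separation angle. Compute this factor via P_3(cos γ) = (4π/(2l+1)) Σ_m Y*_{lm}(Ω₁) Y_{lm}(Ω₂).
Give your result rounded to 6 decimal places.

-0.439837

Summing Y*_{l m}(θ₁,φ₁)·Y_{l m}(θ₂,φ₂) over m ∈ [−3, 3]; prefactor 4π/(2·3+1) = 1.795196:
  term(m=-3) = -0.13241 - 0.02254j   from Y*(Ω₁)=0.19314 - 0.29735j, Y(Ω₂)=-0.15010 - 0.34780j
  term(m=-2) = -0.04179 + 0.05660j   from Y*(Ω₁)=0.23168 - 0.18099j, Y(Ω₂)=-0.23053 + 0.06420j
  term(m=-1) = 0.01444 + 0.02860j   from Y*(Ω₁)=-0.14066 + 0.04843j, Y(Ω₂)=-0.02916 - 0.21338j
  term(m=+0) = 0.07452 + 0.00000j   from Y*(Ω₁)=-0.29745 + 0.00000j, Y(Ω₂)=-0.25052 + 0.00000j
  term(m=+1) = 0.01444 - 0.02860j   from Y*(Ω₁)=0.14066 + 0.04843j, Y(Ω₂)=0.02916 - 0.21338j
  term(m=+2) = -0.04179 - 0.05660j   from Y*(Ω₁)=0.23168 + 0.18099j, Y(Ω₂)=-0.23053 - 0.06420j
  term(m=+3) = -0.13241 + 0.02254j   from Y*(Ω₁)=-0.19314 - 0.29735j, Y(Ω₂)=0.15010 - 0.34780j
Total Σ_m = -0.24501 + 0.00000j. Multiply by 1.795196: -0.43984 + 0.00000j. P_3(cos γ) = -0.439837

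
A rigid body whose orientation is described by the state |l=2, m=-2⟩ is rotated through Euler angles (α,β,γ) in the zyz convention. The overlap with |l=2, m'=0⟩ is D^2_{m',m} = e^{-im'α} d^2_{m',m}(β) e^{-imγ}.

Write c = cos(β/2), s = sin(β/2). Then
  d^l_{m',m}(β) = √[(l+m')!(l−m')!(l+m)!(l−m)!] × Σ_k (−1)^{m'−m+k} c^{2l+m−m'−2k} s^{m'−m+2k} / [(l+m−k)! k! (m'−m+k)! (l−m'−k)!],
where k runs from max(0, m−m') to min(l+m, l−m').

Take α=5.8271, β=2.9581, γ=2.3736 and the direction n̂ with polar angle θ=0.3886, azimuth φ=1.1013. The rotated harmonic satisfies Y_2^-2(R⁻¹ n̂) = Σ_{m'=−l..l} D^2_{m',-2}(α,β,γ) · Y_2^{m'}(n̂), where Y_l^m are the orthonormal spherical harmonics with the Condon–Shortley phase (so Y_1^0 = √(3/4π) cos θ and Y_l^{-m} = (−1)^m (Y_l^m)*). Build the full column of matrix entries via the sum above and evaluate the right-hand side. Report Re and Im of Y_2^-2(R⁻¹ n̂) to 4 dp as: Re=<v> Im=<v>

Re=0.0493 Im=0.0455

Need the full column D^2_{m',-2} for m'=−2..2 at α=5.8271, β=2.9581, γ=2.3736.
cos(β/2)=0.091618, sin(β/2)=0.995794
d^2_{-2,-2}: single k=0 term ⇒ +0.000070;  D = -0.000054-0.000045i
d^2_{-1,-2}: single k=0 term ⇒ -0.001532;  D = +0.000626+0.001398i
d^2_{0,-2}: single k=0 term ⇒ +0.020388;  D = +0.000710-0.020376i
d^2_{1,-2}: single k=0 term ⇒ -0.180933;  D = -0.085295+0.159567i
d^2_{2,-2}: single k=0 term ⇒ +0.983283;  D = +0.798088-0.574371i
Y_2^{m'}(θ=0.3886,φ=1.1013) and Σ D·Y over m':
  (-0.0001-0.0000i)·(-0.0328-0.0447i)  (+0.0006+0.0014i)·(+0.1226-0.2416i)  (+0.0007-0.0204i)·(+0.4950+0.0000i)  (-0.0853+0.1596i)·(-0.1226-0.2416i)  (+0.7981-0.5744i)·(-0.0328+0.0447i)
Y_2^-2(R⁻¹ n̂) = +0.049331+0.045513i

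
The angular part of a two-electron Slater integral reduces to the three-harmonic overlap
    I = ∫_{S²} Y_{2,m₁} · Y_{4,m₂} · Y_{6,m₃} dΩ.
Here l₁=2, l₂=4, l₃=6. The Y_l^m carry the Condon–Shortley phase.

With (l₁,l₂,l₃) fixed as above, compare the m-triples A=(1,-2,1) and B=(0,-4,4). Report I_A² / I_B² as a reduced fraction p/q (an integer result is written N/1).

14/9

Shared (l₁,l₂,l₃)=(2,4,6): N and (l;000)² cancel in I_A²/I_B².
A: Δ = 0!·4!·8!/13! = 1/6435; Racah Σ t=0..0: t=0:+1/8640 = 1/8640; ⇒ 3j(2 4 6; 1 -2 1)² = 14/1287, sgn -1
B: Δ = 0!·4!·8!/13! = 1/6435; Racah Σ t=0..0: t=0:+1/161280 = 1/161280; ⇒ 3j(2 4 6; 0 -4 4)² = 1/143, sgn +1
I_A²/I_B² = (14/1287)/(1/143) = 14/9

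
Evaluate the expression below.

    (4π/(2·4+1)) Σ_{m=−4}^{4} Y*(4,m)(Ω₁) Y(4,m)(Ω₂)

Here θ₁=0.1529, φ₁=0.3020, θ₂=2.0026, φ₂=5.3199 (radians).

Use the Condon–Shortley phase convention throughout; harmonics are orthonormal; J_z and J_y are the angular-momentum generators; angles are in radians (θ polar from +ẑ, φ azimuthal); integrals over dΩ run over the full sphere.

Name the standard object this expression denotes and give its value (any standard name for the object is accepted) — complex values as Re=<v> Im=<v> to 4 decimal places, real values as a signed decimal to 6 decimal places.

Legendre polynomial (addition theorem), -0.060199

This sum is the spherical-harmonic addition theorem: it equals the Legendre polynomial P_l(cos γ) of the angle γ between the two directions.
Expand P_4 via completeness: Σ_{m} conj(Y_{4,m}) at Ω₁ times Y_{4,m} at Ω₂ —
  m=-4: Y*=(0.000085, 0.000223)  Y=(-0.228030, -0.196613)  product (0.000025, -0.000067)
  m=-3: Y*=(0.002696, 0.003440)  Y=(0.380057, -0.097748)  product (0.001361, 0.001044)
  m=-2: Y*=(0.037284, 0.025727)  Y=(-0.021726, 0.058469)  product (-0.002314, 0.001621)
  m=-1: Y*=(0.260920, 0.081284)  Y=(0.182087, 0.261912)  product (0.026221, 0.083139)
  m=+0: Y*=(0.750121, -0.000000)  Y=(-0.124911, 0.000000)  product (-0.093698, 0.000000)
  m=+1: Y*=(-0.260920, 0.081284)  Y=(-0.182087, 0.261912)  product (0.026221, -0.083139)
  m=+2: Y*=(0.037284, -0.025727)  Y=(-0.021726, -0.058469)  product (-0.002314, -0.001621)
  m=+3: Y*=(-0.002696, 0.003440)  Y=(-0.380057, -0.097748)  product (0.001361, -0.001044)
  m=+4: Y*=(0.000085, -0.000223)  Y=(-0.228030, 0.196613)  product (0.000025, 0.000067)
Total Σ_m = (-0.043114, -0.000000). Multiply by 1.396263: (-0.060199, -0.000000). P_4(cos γ) = -0.060199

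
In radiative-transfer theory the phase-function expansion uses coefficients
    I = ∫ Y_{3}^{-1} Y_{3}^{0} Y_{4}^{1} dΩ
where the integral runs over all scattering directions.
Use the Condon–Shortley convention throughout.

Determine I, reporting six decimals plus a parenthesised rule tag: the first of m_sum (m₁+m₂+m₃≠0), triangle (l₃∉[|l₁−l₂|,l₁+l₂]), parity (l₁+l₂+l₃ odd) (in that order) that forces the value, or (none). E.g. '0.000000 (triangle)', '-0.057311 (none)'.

m-sum 0 ✓  L=10 even ✓  0≤4≤6 ✓
Π(2lᵢ+1) = 7×7×9 = 441
triangle coeff Δ(3,3,4) = 1/34650
Σ_t [0,2]: t=0:+1/72 t=1:−1/16 t=2:+1/72 = -5/144
(3j)²=2/77 [(3 3 4; 0 0 0)], sign=-1
Σ_t [0,2]: t=0:+1/288 t=1:−1/24 t=2:+1/48 = -5/288
(3j)²=5/462 [(3 3 4; -1 0 1)], sign=+1
⇒ 4πI² = 15/121
I = (-1)√(15/121/(4π)) = -0.09932258
No selection rule forces the value: the integral is nonzero (none).

-0.099323 (none)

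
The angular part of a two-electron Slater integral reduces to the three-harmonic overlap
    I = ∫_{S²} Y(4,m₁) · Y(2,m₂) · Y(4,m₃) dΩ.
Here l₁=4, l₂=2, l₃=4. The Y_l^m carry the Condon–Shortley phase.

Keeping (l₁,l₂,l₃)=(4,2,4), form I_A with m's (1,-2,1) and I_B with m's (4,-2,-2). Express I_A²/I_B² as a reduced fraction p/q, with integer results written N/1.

Same 4,2,4: normalisation and zero-m 3j drop out of the ratio.
A: Δ: 2! 6! 2! / 11! → 1/13860; sum: t=0:+1/144 = 1/144; 3j²(4 2 4; 1 -2 1) = Δ·Π!·Σ² = 10/231  (sign -1)
B: Δ: 2! 6! 2! / 11! → 1/13860; sum: t=0:+1/2880 = 1/2880; 3j²(4 2 4; 4 -2 -2) = Δ·Π!·Σ² = 2/165  (sign +1)
I_A²/I_B² = (10/231)/(2/165) = 25/7

25/7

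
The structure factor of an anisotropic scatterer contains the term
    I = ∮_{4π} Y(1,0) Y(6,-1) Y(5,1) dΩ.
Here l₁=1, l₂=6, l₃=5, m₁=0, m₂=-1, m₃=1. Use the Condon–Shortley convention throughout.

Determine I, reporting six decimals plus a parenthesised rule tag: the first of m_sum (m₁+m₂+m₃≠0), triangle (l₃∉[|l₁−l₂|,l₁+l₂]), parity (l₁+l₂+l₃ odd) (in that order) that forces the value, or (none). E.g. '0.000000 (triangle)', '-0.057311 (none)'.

Checks pass: Σm=0; 12 even; l₃=5∈[5,7].
(2·1+1)(2·6+1)(2·5+1) = 429
Δ: 2! 0! 10! / 13! → 1/858
sum: t=1:−1/14400 = -1/14400
3j²(1 6 5; 0 0 0) = Δ·Π!·Σ² = 6/143  (sign +1)
sum: t=1:−1/17280 = -1/17280
3j²(1 6 5; 0 -1 1) = Δ·Π!·Σ² = 35/858  (sign -1)
combine: 4πI² = 429·6/143·35/858 = 105/143
take √, sign -1: I = -0.24172507
No selection rule forces the value: the integral is nonzero (none).

-0.241725 (none)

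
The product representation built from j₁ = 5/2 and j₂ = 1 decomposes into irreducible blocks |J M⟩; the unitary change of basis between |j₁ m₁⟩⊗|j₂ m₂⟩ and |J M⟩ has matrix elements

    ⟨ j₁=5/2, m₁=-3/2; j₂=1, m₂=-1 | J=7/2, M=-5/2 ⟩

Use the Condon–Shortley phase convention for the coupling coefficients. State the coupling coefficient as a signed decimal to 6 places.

+0.845154  (= +√(5/7))

√[8·0!5!2!/8! · 1!4!0!2!1!6!] = √(11520/7)
  +(−1)^0/∏(0,0,4,0,1,2)! = 1/48  (running 1/48)
⟨..|..⟩ = √(11520/7)·(1/48) = +0.845154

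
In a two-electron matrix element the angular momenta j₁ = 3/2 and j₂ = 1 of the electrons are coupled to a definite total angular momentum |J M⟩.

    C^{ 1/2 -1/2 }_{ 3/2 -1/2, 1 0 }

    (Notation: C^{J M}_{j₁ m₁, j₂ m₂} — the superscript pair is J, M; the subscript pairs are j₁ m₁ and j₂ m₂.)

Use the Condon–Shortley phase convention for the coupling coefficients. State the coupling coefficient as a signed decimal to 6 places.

−√(1/3) = -0.577350

triangle: 2!·1!·0!/4! = 2/24
(j±m)!: 1!·2!·1!·1!·0!·1! = 2
prefactor² = (2J+1)·Δ·N² = 1/3
  k=1: −1/(1!·1!·1!·0!·0!·0!) = -1
Σ = -1  ⇒  CG² = 1/3·(-1)² = 1/3
CG = −√(1/3) = -0.577350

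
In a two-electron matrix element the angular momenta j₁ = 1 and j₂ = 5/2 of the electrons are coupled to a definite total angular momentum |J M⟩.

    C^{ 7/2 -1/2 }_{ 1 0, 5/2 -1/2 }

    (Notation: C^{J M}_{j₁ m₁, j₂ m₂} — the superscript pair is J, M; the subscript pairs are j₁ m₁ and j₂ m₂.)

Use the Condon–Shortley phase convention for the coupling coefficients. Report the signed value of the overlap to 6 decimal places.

√[8·0!2!5!/8! · 1!1!2!3!3!4!] = √(576/7)
  +(−1)^0/∏(0,0,1,2,1,3)! = 1/12  (running 1/12)
⟨..|..⟩ = √(576/7)·(1/12) = +0.755929

+√(4/7) ≈ +0.755929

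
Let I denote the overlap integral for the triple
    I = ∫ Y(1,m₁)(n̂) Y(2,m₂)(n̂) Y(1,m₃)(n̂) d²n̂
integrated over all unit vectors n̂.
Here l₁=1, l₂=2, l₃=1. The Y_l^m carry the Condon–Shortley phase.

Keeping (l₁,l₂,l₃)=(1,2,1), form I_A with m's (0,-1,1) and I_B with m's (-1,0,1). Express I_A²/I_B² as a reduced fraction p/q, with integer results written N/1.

3/1

Same 1,2,1: normalisation and zero-m 3j drop out of the ratio.
A: Δ: 2! 0! 2! / 5! → 1/30; sum: t=1:−1/2 = -1/2; 3j²(1 2 1; 0 -1 1) = Δ·Π!·Σ² = 1/10  (sign -1)
B: Δ: 2! 0! 2! / 5! → 1/30; sum: t=2:+1/4 = 1/4; 3j²(1 2 1; -1 0 1) = Δ·Π!·Σ² = 1/30  (sign +1)
I_A²/I_B² = (1/10)/(1/30) = 3/1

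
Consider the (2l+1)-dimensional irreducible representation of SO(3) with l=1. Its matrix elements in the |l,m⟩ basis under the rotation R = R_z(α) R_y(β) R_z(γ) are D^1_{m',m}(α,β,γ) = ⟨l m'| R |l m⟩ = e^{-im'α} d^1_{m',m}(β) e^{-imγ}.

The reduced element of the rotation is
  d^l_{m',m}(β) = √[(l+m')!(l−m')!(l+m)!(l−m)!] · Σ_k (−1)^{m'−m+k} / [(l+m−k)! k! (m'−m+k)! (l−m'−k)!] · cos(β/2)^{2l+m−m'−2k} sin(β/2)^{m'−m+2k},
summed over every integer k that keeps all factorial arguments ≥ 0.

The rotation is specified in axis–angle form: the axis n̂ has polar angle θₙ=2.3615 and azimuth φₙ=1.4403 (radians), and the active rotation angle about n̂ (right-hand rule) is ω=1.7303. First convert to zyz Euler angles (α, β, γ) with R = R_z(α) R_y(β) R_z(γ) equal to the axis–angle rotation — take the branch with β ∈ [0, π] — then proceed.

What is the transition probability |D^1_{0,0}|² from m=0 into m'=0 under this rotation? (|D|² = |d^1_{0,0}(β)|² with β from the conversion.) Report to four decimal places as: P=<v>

Axis–angle → zyz. n̂ = (sinθₙcosφₙ, sinθₙsinφₙ, cosθₙ) = (+0.091524, +0.697365, -0.710848), ω = 1.7303.
R = I cosω + sinω [n̂]ₓ + (1−cosω) n̂n̂ᵀ gives
  R = [-0.149121, +0.775788, +0.613120; -0.627862, +0.404731, -0.664817; -0.763906, -0.484093, +0.426734]
β = atan2(√(R₁₃²+R₂₃²), R₃₃) = 1.129918; α = atan2(R₂₃, R₁₃) mod 2π = 5.457356; γ = atan2(R₃₂, −R₃₁) mod 2π = 5.718348
D^1_{0,0}(5.4574,1.1299,5.7183) = e^{-i·0·5.4574}·d^1_{0,0}(1.1299)·e^{-i·0·5.7183}. Compute d first:
With c≡cos(β/2)=0.844611 and s≡sin(β/2)=0.535381, N=[1·1·1·1]^{1/2}=1.000000
k∈{0,1} keeps every argument non-negative
  k=0: (−1)^0·1.0000/(1)·0.8446^2·0.5354^0 = +0.713367
  k=1: (−1)^1·1.0000/(1)·0.8446^0·0.5354^2 = -0.286633
d^1_{0,0}(1.1299) = +0.713367 -0.286633 = +0.426734
|D^1_{0,0}|² = |d^1_{0,0}(β)|² = (+0.426734)² = 0.182102 (the z-rotation phases have unit modulus)

P=0.1821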